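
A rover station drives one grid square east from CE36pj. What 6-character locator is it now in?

Longitude subsquare p = 15; +1 → 16 = q.
The latitude characters are unchanged.

CE36qj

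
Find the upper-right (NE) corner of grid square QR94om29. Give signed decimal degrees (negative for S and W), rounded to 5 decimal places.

84.54167, 159.19167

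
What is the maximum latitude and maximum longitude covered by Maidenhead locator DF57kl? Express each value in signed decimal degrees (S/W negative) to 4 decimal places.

-32.5000, -109.0833

Field D=3, F=5: +3·20° lon, +5·10° lat → SW at lon -120°, lat -40°.
Square 5, 7: +5·2° lon, +7·1° lat → SW at lon -110°, lat -33°.
Subsquare k=10, l=11: +10·0.0833333° lon, +11·0.0416667° lat → SW at lon -109.167°, lat -32.5417°.
Cell spans 0.0833333° lon × 0.0416667° lat. NE corner is SW corner plus one full cell.
latitude -32.5000, longitude -109.0833.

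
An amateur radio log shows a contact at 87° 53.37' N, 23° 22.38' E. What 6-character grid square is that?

Offset from 180°W / 90°S: lon 203.3730°, lat 177.8895°.
Field: 203.3730/20 → 10 → K, 177.8895/10 → 17 → R; chars KR.
Square: 3.3730/2 → 1, 7.8895/1 → 7; chars 17.
Subsquare: 1.3730/0.0833333 → 16 → q, 0.8895/0.0416667 → 21 → v; chars qv.

KR17qv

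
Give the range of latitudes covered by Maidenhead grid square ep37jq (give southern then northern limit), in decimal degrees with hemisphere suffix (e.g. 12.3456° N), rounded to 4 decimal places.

67.6667° N, 67.7083° N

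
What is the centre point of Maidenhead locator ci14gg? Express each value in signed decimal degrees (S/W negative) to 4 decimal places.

Field C=2, I=8: +2·20° lon, +8·10° lat → SW at lon -140°, lat -10°.
Square 1, 4: +1·2° lon, +4·1° lat → SW at lon -138°, lat -6°.
Subsquare g=6, g=6: +6·0.0833333° lon, +6·0.0416667° lat → SW at lon -137.5°, lat -5.75°.
Cell spans 0.0833333° lon × 0.0416667° lat. Centre is SW corner plus half of each.
latitude -5.7292, longitude -137.4583.

-5.7292, -137.4583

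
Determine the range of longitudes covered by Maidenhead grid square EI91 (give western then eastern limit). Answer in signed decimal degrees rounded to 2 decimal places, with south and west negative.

Field E=4, I=8: +4·20° lon, +8·10° lat → SW at lon -100°, lat -10°.
Square 9, 1: +9·2° lon, +1·1° lat → SW at lon -82°, lat -9°.
Cell spans 2° lon × 1° lat.
west -82.00, east -80.00.

-82.00, -80.00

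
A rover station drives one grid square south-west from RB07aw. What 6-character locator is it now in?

QB97xv

Longitude subsquare a = 0; −1 → -1, wraps to 23 = x, carry into square.
Longitude square 0; −1 → -1, wraps to 9, carry into field.
Longitude field R = 17; −1 → 16 = Q.
Latitude subsquare w = 22; −1 → 21 = v.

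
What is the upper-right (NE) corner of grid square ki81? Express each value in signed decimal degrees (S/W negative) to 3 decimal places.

Field K=10, I=8: +10·20° lon, +8·10° lat → SW at lon 20°, lat -10°.
Square 8, 1: +8·2° lon, +1·1° lat → SW at lon 36°, lat -9°.
Cell spans 2° lon × 1° lat. NE corner is SW corner plus one full cell.
latitude -8.000, longitude 38.000.

-8.000, 38.000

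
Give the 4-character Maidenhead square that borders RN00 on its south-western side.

QM99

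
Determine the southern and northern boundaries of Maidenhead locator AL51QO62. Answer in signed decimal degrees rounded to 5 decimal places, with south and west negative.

21.59167, 21.59583

Field A=0, L=11: +0·20° lon, +11·10° lat → SW at lon -180°, lat 20°.
Square 5, 1: +5·2° lon, +1·1° lat → SW at lon -170°, lat 21°.
Subsquare q=16, o=14: +16·0.0833333° lon, +14·0.0416667° lat → SW at lon -168.667°, lat 21.5833°.
Extended square 6, 2: +6·0.00833333° lon, +2·0.00416667° lat → SW at lon -168.617°, lat 21.5917°.
Cell spans 0.00833333° lon × 0.00416667° lat.
south 21.59167, north 21.59583.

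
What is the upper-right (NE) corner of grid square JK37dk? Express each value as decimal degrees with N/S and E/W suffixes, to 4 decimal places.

Field J=9, K=10: +9·20° lon, +10·10° lat → SW at lon 0°, lat 10°.
Square 3, 7: +3·2° lon, +7·1° lat → SW at lon 6°, lat 17°.
Subsquare d=3, k=10: +3·0.0833333° lon, +10·0.0416667° lat → SW at lon 6.25°, lat 17.4167°.
Cell spans 0.0833333° lon × 0.0416667° lat. NE corner is SW corner plus one full cell.
latitude 17.4583° N, longitude 6.3333° E.

17.4583° N, 6.3333° E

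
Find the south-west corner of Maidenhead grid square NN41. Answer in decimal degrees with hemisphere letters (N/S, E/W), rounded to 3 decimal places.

Field N=13, N=13: +13·20° lon, +13·10° lat → SW at lon 80°, lat 40°.
Square 4, 1: +4·2° lon, +1·1° lat → SW at lon 88°, lat 41°.
latitude 41.000° N, longitude 88.000° E.

41.000° N, 88.000° E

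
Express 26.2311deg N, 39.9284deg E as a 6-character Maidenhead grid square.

Add 180° to longitude and 90° to latitude: 219.9284, 116.2311.
Field (20°×10°, letters A–R): 219.9284/20 → 10 → K, 116.2311/10 → 11 → L; chars KL.
Square (2°×1°, digits 0–9): 19.9284/2 → 9, 6.2311/1 → 6; chars 96.
Subsquare (5′×2.5′, letters a–x): 1.9284/0.0833333 → 23 → x, 0.2311/0.0416667 → 5 → f; chars xf.

KL96xf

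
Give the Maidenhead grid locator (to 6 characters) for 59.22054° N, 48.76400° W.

Add 180° to longitude and 90° to latitude: 131.2360, 149.2205.
Field: 131.2360/20 → 6 → G, 149.2205/10 → 14 → O; chars GO.
Square: 11.2360/2 → 5, 9.2205/1 → 9; chars 59.
Subsquare: 1.2360/0.0833333 → 14 → o, 0.2205/0.0416667 → 5 → f; chars of.

GO59of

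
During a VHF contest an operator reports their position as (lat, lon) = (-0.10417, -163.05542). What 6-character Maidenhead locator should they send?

Add 180° to longitude and 90° to latitude: 16.9446, 89.8958.
Field: 16.9446/20 → 0 → A, 89.8958/10 → 8 → I; chars AI.
Square: 16.9446/2 → 8, 9.8958/1 → 9; chars 89.
Subsquare: 0.9446/0.0833333 → 11 → l, 0.8958/0.0416667 → 21 → v; chars lv.

AI89lv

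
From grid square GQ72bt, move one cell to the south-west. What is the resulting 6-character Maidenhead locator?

GQ72as

Longitude subsquare b = 1; −1 → 0 = a.
Latitude subsquare t = 19; −1 → 18 = s.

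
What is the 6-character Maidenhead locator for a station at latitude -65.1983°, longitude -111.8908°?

DC44bt

Offset from 180°W / 90°S: lon 68.1092°, lat 24.8017°.
Field: lon ⌊68.1092/20⌋ = 3 → D; lat ⌊24.8017/10⌋ = 2 → C.
Square: lon ⌊8.1092/2⌋ = 4; lat ⌊4.8017/1⌋ = 4.
Subsquare: lon ⌊0.1092/0.0833333⌋ = 1 → b; lat ⌊0.8017/0.0416667⌋ = 19 → t.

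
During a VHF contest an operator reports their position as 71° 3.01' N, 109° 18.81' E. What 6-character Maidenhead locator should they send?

OQ41pb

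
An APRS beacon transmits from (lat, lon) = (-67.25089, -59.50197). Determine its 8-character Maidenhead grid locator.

Shift to the Maidenhead origin (180°W, 90°S): lon 120.49803, lat 22.74911.
Field: lon ⌊120.49803/20⌋ = 6 → G; lat ⌊22.74911/10⌋ = 2 → C.
Square: lon ⌊0.49803/2⌋ = 0; lat ⌊2.74911/1⌋ = 2.
Subsquare: lon ⌊0.49803/0.0833333⌋ = 5 → f; lat ⌊0.74911/0.0416667⌋ = 17 → r.
Extended square: lon ⌊0.08136/0.00833333⌋ = 9; lat ⌊0.04078/0.00416667⌋ = 9.

GC02fr99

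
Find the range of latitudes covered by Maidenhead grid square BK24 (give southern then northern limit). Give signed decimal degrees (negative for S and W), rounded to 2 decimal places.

Field B=1, K=10: +1·20° lon, +10·10° lat → SW at lon -160°, lat 10°.
Square 2, 4: +2·2° lon, +4·1° lat → SW at lon -156°, lat 14°.
Cell spans 2° lon × 1° lat.
south 14.00, north 15.00.

14.00, 15.00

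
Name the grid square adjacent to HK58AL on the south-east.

Longitude subsquare a = 0; +1 → 1 = b.
Latitude subsquare l = 11; −1 → 10 = k.

HK58bk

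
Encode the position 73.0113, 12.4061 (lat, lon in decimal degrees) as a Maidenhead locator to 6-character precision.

JQ63ea

Offset from 180°W / 90°S: lon 192.4061°, lat 163.0113°.
Field: lon ⌊192.4061/20⌋ = 9 → J; lat ⌊163.0113/10⌋ = 16 → Q.
Square: lon ⌊12.4061/2⌋ = 6; lat ⌊3.0113/1⌋ = 3.
Subsquare: lon ⌊0.4061/0.0833333⌋ = 4 → e; lat ⌊0.0113/0.0416667⌋ = 0 → a.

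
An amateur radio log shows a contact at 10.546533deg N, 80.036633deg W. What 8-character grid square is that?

EK90xn51

Add 180° to longitude and 90° to latitude: 99.96337, 100.54653.
Field: 99.96337/20 → 4 → E, 100.54653/10 → 10 → K; chars EK.
Square: 19.96337/2 → 9, 0.54653/1 → 0; chars 90.
Subsquare: 1.96337/0.0833333 → 23 → x, 0.54653/0.0416667 → 13 → n; chars xn.
Extended square: 0.04670/0.00833333 → 5, 0.00487/0.00416667 → 1; chars 51.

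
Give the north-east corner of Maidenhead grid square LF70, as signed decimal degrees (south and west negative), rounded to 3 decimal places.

Field L=11, F=5: +11·20° lon, +5·10° lat → SW at lon 40°, lat -40°.
Square 7, 0: +7·2° lon, +0·1° lat → SW at lon 54°, lat -40°.
Cell spans 2° lon × 1° lat. NE corner is SW corner plus one full cell.
latitude -39.000, longitude 56.000.

-39.000, 56.000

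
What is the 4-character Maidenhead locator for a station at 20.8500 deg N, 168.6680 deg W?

Offset from 180°W / 90°S: lon 11.33°, lat 110.85°.
Field: lon ⌊11.33/20⌋ = 0 → A; lat ⌊110.85/10⌋ = 11 → L.
Square: lon ⌊11.33/2⌋ = 5; lat ⌊0.85/1⌋ = 0.

AL50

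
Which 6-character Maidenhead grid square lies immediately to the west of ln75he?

Longitude subsquare h = 7; −1 → 6 = g.
The latitude characters are unchanged.

LN75ge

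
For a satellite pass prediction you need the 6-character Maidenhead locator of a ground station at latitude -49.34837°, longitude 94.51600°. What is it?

NE70gp

Shift to the Maidenhead origin (180°W, 90°S): lon 274.5160, lat 40.6516.
Field: 274.5160/20 → 13 → N, 40.6516/10 → 4 → E; chars NE.
Square: 14.5160/2 → 7, 0.6516/1 → 0; chars 70.
Subsquare: 0.5160/0.0833333 → 6 → g, 0.6516/0.0416667 → 15 → p; chars gp.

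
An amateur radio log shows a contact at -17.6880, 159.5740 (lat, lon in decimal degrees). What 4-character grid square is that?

QH92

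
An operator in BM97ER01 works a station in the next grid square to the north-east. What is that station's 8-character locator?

BM97er12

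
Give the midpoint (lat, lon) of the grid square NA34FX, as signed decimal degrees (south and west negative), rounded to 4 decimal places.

Field N=13, A=0: +13·20° lon, +0·10° lat → SW at lon 80°, lat -90°.
Square 3, 4: +3·2° lon, +4·1° lat → SW at lon 86°, lat -86°.
Subsquare f=5, x=23: +5·0.0833333° lon, +23·0.0416667° lat → SW at lon 86.4167°, lat -85.0417°.
Cell spans 0.0833333° lon × 0.0416667° lat. Centre is SW corner plus half of each.
latitude -85.0208, longitude 86.4583.

-85.0208, 86.4583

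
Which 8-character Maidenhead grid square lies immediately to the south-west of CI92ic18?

CI92ic07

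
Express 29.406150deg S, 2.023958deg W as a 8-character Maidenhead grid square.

IG80xo72

Offset from 180°W / 90°S: lon 177.97604°, lat 60.59385°.
Field: lon ⌊177.97604/20⌋ = 8 → I; lat ⌊60.59385/10⌋ = 6 → G.
Square: lon ⌊17.97604/2⌋ = 8; lat ⌊0.59385/1⌋ = 0.
Subsquare: lon ⌊1.97604/0.0833333⌋ = 23 → x; lat ⌊0.59385/0.0416667⌋ = 14 → o.
Extended square: lon ⌊0.05938/0.00833333⌋ = 7; lat ⌊0.01052/0.00416667⌋ = 2.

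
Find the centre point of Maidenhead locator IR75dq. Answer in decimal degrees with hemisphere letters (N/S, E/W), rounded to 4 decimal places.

85.6875° N, 5.7083° W

Field I=8, R=17: +8·20° lon, +17·10° lat → SW at lon -20°, lat 80°.
Square 7, 5: +7·2° lon, +5·1° lat → SW at lon -6°, lat 85°.
Subsquare d=3, q=16: +3·0.0833333° lon, +16·0.0416667° lat → SW at lon -5.75°, lat 85.6667°.
Cell spans 0.0833333° lon × 0.0416667° lat. Centre is SW corner plus half of each.
latitude 85.6875° N, longitude 5.7083° W.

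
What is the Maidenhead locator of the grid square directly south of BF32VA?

BF31vx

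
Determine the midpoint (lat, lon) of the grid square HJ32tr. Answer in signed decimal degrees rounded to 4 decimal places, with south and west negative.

Field H=7, J=9: +7·20° lon, +9·10° lat → SW at lon -40°, lat 0°.
Square 3, 2: +3·2° lon, +2·1° lat → SW at lon -34°, lat 2°.
Subsquare t=19, r=17: +19·0.0833333° lon, +17·0.0416667° lat → SW at lon -32.4167°, lat 2.70833°.
Cell spans 0.0833333° lon × 0.0416667° lat. Centre is SW corner plus half of each.
latitude 2.7292, longitude -32.3750.

2.7292, -32.3750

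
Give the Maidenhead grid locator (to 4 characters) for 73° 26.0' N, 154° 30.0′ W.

BQ23

Offset from 180°W / 90°S: lon 25.50°, lat 163.43°.
Field: lon ⌊25.50/20⌋ = 1 → B; lat ⌊163.43/10⌋ = 16 → Q.
Square: lon ⌊5.50/2⌋ = 2; lat ⌊3.43/1⌋ = 3.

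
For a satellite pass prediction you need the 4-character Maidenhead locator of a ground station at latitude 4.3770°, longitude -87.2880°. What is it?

Shift to the Maidenhead origin (180°W, 90°S): lon 92.71, lat 94.38.
Field: lon ⌊92.71/20⌋ = 4 → E; lat ⌊94.38/10⌋ = 9 → J.
Square: lon ⌊12.71/2⌋ = 6; lat ⌊4.38/1⌋ = 4.

EJ64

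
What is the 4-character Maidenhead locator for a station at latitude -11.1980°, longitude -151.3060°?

Add 180° to longitude and 90° to latitude: 28.69, 78.80.
Field: lon ⌊28.69/20⌋ = 1 → B; lat ⌊78.80/10⌋ = 7 → H.
Square: lon ⌊8.69/2⌋ = 4; lat ⌊8.80/1⌋ = 8.

BH48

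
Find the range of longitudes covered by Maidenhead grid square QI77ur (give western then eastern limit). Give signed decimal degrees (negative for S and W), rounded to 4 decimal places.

155.6667, 155.7500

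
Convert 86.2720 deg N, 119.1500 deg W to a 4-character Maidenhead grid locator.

DR06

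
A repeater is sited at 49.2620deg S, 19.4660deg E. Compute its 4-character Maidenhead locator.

Offset from 180°W / 90°S: lon 199.47°, lat 40.74°.
Field (20°×10°, letters A–R): 199.47/20 → 9 → J, 40.74/10 → 4 → E; chars JE.
Square (2°×1°, digits 0–9): 19.47/2 → 9, 0.74/1 → 0; chars 90.

JE90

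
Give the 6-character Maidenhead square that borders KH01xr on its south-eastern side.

KH11aq

Longitude subsquare x = 23; +1 → 24, wraps to 0 = a, carry into square.
Longitude square 0; +1 → 1.
Latitude subsquare r = 17; −1 → 16 = q.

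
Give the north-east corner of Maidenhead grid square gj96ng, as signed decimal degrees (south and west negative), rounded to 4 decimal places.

Field G=6, J=9: +6·20° lon, +9·10° lat → SW at lon -60°, lat 0°.
Square 9, 6: +9·2° lon, +6·1° lat → SW at lon -42°, lat 6°.
Subsquare n=13, g=6: +13·0.0833333° lon, +6·0.0416667° lat → SW at lon -40.9167°, lat 6.25°.
Cell spans 0.0833333° lon × 0.0416667° lat. NE corner is SW corner plus one full cell.
latitude 6.2917, longitude -40.8333.

6.2917, -40.8333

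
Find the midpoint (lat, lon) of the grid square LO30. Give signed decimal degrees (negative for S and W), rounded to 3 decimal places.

Field L=11, O=14: +11·20° lon, +14·10° lat → SW at lon 40°, lat 50°.
Square 3, 0: +3·2° lon, +0·1° lat → SW at lon 46°, lat 50°.
Cell spans 2° lon × 1° lat. Centre is SW corner plus half of each.
latitude 50.500, longitude 47.000.

50.500, 47.000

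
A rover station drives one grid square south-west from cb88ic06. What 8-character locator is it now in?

Longitude extended square 0; −1 → -1, wraps to 9, carry into subsquare.
Longitude subsquare i = 8; −1 → 7 = h.
Latitude extended square 6; −1 → 5.

CB88hc95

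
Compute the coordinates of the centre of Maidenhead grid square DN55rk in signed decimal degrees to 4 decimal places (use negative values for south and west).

45.4375, -108.5417

Field D=3, N=13: +3·20° lon, +13·10° lat → SW at lon -120°, lat 40°.
Square 5, 5: +5·2° lon, +5·1° lat → SW at lon -110°, lat 45°.
Subsquare r=17, k=10: +17·0.0833333° lon, +10·0.0416667° lat → SW at lon -108.583°, lat 45.4167°.
Cell spans 0.0833333° lon × 0.0416667° lat. Centre is SW corner plus half of each.
latitude 45.4375, longitude -108.5417.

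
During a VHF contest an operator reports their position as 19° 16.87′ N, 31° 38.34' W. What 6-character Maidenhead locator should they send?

HK49eg

Shift to the Maidenhead origin (180°W, 90°S): lon 148.3610, lat 109.2812.
Field (20°×10°, letters A–R): lon ⌊148.3610/20⌋ = 7 → H; lat ⌊109.2812/10⌋ = 10 → K.
Square (2°×1°, digits 0–9): lon ⌊8.3610/2⌋ = 4; lat ⌊9.2812/1⌋ = 9.
Subsquare (5′×2.5′, letters a–x): lon ⌊0.3610/0.0833333⌋ = 4 → e; lat ⌊0.2812/0.0416667⌋ = 6 → g.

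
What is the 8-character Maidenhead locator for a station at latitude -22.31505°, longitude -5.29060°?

IG77iq54

Offset from 180°W / 90°S: lon 174.70940°, lat 67.68495°.
Field (20°×10°, letters A–R): 174.70940/20 → 8 → I, 67.68495/10 → 6 → G; chars IG.
Square (2°×1°, digits 0–9): 14.70940/2 → 7, 7.68495/1 → 7; chars 77.
Subsquare (5′×2.5′, letters a–x): 0.70940/0.0833333 → 8 → i, 0.68495/0.0416667 → 16 → q; chars iq.
Extended square (30″×15″, digits 0–9): 0.04273/0.00833333 → 5, 0.01828/0.00416667 → 4; chars 54.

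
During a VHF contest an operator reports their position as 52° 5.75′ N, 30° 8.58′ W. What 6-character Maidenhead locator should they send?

HO42wc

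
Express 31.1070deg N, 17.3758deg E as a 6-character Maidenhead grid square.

JM81qc

Offset from 180°W / 90°S: lon 197.3758°, lat 121.1070°.
Field: 197.3758/20 → 9 → J, 121.1070/10 → 12 → M; chars JM.
Square: 17.3758/2 → 8, 1.1070/1 → 1; chars 81.
Subsquare: 1.3758/0.0833333 → 16 → q, 0.1070/0.0416667 → 2 → c; chars qc.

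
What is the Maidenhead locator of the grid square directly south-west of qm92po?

QM92on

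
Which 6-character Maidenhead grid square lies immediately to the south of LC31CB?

Latitude subsquare b = 1; −1 → 0 = a.
The longitude characters are unchanged.

LC31ca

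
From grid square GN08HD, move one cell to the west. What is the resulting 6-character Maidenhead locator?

GN08gd

Longitude subsquare h = 7; −1 → 6 = g.
The latitude characters are unchanged.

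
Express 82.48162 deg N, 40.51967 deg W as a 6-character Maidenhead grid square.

Add 180° to longitude and 90° to latitude: 139.4803, 172.4816.
Field: 139.4803/20 → 6 → G, 172.4816/10 → 17 → R; chars GR.
Square: 19.4803/2 → 9, 2.4816/1 → 2; chars 92.
Subsquare: 1.4803/0.0833333 → 17 → r, 0.4816/0.0416667 → 11 → l; chars rl.

GR92rl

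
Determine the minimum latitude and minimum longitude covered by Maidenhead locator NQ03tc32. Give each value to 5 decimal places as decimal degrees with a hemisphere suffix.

Field N=13, Q=16: +13·20° lon, +16·10° lat → SW at lon 80°, lat 70°.
Square 0, 3: +0·2° lon, +3·1° lat → SW at lon 80°, lat 73°.
Subsquare t=19, c=2: +19·0.0833333° lon, +2·0.0416667° lat → SW at lon 81.5833°, lat 73.0833°.
Extended square 3, 2: +3·0.00833333° lon, +2·0.00416667° lat → SW at lon 81.6083°, lat 73.0917°.
latitude 73.09167° N, longitude 81.60833° E.

73.09167° N, 81.60833° E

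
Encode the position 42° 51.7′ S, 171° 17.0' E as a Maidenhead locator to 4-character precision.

Offset from 180°W / 90°S: lon 351.28°, lat 47.14°.
Field: 351.28/20 → 17 → R, 47.14/10 → 4 → E; chars RE.
Square: 11.28/2 → 5, 7.14/1 → 7; chars 57.

RE57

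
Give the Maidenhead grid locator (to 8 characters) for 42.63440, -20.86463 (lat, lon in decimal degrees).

HN92np62

Shift to the Maidenhead origin (180°W, 90°S): lon 159.13537, lat 132.63440.
Field: lon ⌊159.13537/20⌋ = 7 → H; lat ⌊132.63440/10⌋ = 13 → N.
Square: lon ⌊19.13537/2⌋ = 9; lat ⌊2.63440/1⌋ = 2.
Subsquare: lon ⌊1.13537/0.0833333⌋ = 13 → n; lat ⌊0.63440/0.0416667⌋ = 15 → p.
Extended square: lon ⌊0.05204/0.00833333⌋ = 6; lat ⌊0.00940/0.00416667⌋ = 2.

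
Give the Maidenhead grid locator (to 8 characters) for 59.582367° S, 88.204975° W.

ED50vk50

Shift to the Maidenhead origin (180°W, 90°S): lon 91.79502, lat 30.41763.
Field (20°×10°, letters A–R): 91.79502/20 → 4 → E, 30.41763/10 → 3 → D; chars ED.
Square (2°×1°, digits 0–9): 11.79502/2 → 5, 0.41763/1 → 0; chars 50.
Subsquare (5′×2.5′, letters a–x): 1.79502/0.0833333 → 21 → v, 0.41763/0.0416667 → 10 → k; chars vk.
Extended square (30″×15″, digits 0–9): 0.04502/0.00833333 → 5, 0.00097/0.00416667 → 0; chars 50.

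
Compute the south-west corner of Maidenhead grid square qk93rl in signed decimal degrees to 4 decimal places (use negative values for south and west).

Field Q=16, K=10: +16·20° lon, +10·10° lat → SW at lon 140°, lat 10°.
Square 9, 3: +9·2° lon, +3·1° lat → SW at lon 158°, lat 13°.
Subsquare r=17, l=11: +17·0.0833333° lon, +11·0.0416667° lat → SW at lon 159.417°, lat 13.4583°.
latitude 13.4583, longitude 159.4167.

13.4583, 159.4167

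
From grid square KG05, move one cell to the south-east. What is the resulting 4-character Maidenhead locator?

Longitude square 0; +1 → 1.
Latitude square 5; −1 → 4.

KG14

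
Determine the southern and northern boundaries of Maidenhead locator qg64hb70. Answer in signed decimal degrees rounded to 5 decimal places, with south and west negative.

-25.95833, -25.95417

Field Q=16, G=6: +16·20° lon, +6·10° lat → SW at lon 140°, lat -30°.
Square 6, 4: +6·2° lon, +4·1° lat → SW at lon 152°, lat -26°.
Subsquare h=7, b=1: +7·0.0833333° lon, +1·0.0416667° lat → SW at lon 152.583°, lat -25.9583°.
Extended square 7, 0: +7·0.00833333° lon, +0·0.00416667° lat → SW at lon 152.642°, lat -25.9583°.
Cell spans 0.00833333° lon × 0.00416667° lat.
south -25.95833, north -25.95417.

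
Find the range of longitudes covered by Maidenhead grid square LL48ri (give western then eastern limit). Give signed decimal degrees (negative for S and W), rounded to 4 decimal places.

49.4167, 49.5000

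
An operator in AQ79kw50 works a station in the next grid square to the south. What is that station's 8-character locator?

Latitude extended square 0; −1 → -1, wraps to 9, carry into subsquare.
Latitude subsquare w = 22; −1 → 21 = v.
The longitude characters are unchanged.

AQ79kv59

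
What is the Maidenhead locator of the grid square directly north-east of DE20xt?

DE30au

Longitude subsquare x = 23; +1 → 24, wraps to 0 = a, carry into square.
Longitude square 2; +1 → 3.
Latitude subsquare t = 19; +1 → 20 = u.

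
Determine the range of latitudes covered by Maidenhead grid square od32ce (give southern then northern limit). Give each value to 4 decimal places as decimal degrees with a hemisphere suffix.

Field O=14, D=3: +14·20° lon, +3·10° lat → SW at lon 100°, lat -60°.
Square 3, 2: +3·2° lon, +2·1° lat → SW at lon 106°, lat -58°.
Subsquare c=2, e=4: +2·0.0833333° lon, +4·0.0416667° lat → SW at lon 106.167°, lat -57.8333°.
Cell spans 0.0833333° lon × 0.0416667° lat.
south 57.8333° S, north 57.7917° S.

57.8333° S, 57.7917° S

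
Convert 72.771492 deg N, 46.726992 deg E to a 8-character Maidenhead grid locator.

LQ32is75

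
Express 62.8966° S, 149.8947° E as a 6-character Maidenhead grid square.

QC47wc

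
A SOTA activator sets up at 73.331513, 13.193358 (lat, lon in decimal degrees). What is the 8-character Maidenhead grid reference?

JQ63oh39

Shift to the Maidenhead origin (180°W, 90°S): lon 193.19336, lat 163.33151.
Field: 193.19336/20 → 9 → J, 163.33151/10 → 16 → Q; chars JQ.
Square: 13.19336/2 → 6, 3.33151/1 → 3; chars 63.
Subsquare: 1.19336/0.0833333 → 14 → o, 0.33151/0.0416667 → 7 → h; chars oh.
Extended square: 0.02669/0.00833333 → 3, 0.03985/0.00416667 → 9; chars 39.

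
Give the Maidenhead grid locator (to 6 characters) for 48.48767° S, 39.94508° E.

KE91xm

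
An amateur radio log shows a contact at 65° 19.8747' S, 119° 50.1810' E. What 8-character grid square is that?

OC94wq00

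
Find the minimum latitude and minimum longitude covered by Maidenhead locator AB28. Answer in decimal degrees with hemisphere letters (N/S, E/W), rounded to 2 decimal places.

72.00° S, 176.00° W

Field A=0, B=1: +0·20° lon, +1·10° lat → SW at lon -180°, lat -80°.
Square 2, 8: +2·2° lon, +8·1° lat → SW at lon -176°, lat -72°.
latitude 72.00° S, longitude 176.00° W.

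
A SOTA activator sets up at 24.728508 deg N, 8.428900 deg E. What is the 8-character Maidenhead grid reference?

Shift to the Maidenhead origin (180°W, 90°S): lon 188.42890, lat 114.72851.
Field: 188.42890/20 → 9 → J, 114.72851/10 → 11 → L; chars JL.
Square: 8.42890/2 → 4, 4.72851/1 → 4; chars 44.
Subsquare: 0.42890/0.0833333 → 5 → f, 0.72851/0.0416667 → 17 → r; chars fr.
Extended square: 0.01223/0.00833333 → 1, 0.02017/0.00416667 → 4; chars 14.

JL44fr14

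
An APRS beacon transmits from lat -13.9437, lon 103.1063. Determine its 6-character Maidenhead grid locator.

OH16nb

Shift to the Maidenhead origin (180°W, 90°S): lon 283.1063, lat 76.0563.
Field: lon ⌊283.1063/20⌋ = 14 → O; lat ⌊76.0563/10⌋ = 7 → H.
Square: lon ⌊3.1063/2⌋ = 1; lat ⌊6.0563/1⌋ = 6.
Subsquare: lon ⌊1.1063/0.0833333⌋ = 13 → n; lat ⌊0.0563/0.0416667⌋ = 1 → b.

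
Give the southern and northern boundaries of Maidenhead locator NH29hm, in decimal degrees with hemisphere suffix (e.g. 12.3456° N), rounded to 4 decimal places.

Field N=13, H=7: +13·20° lon, +7·10° lat → SW at lon 80°, lat -20°.
Square 2, 9: +2·2° lon, +9·1° lat → SW at lon 84°, lat -11°.
Subsquare h=7, m=12: +7·0.0833333° lon, +12·0.0416667° lat → SW at lon 84.5833°, lat -10.5°.
Cell spans 0.0833333° lon × 0.0416667° lat.
south 10.5000° S, north 10.4583° S.

10.5000° S, 10.4583° S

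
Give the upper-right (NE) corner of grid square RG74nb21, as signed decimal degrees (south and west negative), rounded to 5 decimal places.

-25.95000, 175.10833

Field R=17, G=6: +17·20° lon, +6·10° lat → SW at lon 160°, lat -30°.
Square 7, 4: +7·2° lon, +4·1° lat → SW at lon 174°, lat -26°.
Subsquare n=13, b=1: +13·0.0833333° lon, +1·0.0416667° lat → SW at lon 175.083°, lat -25.9583°.
Extended square 2, 1: +2·0.00833333° lon, +1·0.00416667° lat → SW at lon 175.1°, lat -25.9542°.
Cell spans 0.00833333° lon × 0.00416667° lat. NE corner is SW corner plus one full cell.
latitude -25.95000, longitude 175.10833.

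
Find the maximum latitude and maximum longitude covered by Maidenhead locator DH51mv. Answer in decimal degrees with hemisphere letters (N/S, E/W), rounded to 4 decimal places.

Field D=3, H=7: +3·20° lon, +7·10° lat → SW at lon -120°, lat -20°.
Square 5, 1: +5·2° lon, +1·1° lat → SW at lon -110°, lat -19°.
Subsquare m=12, v=21: +12·0.0833333° lon, +21·0.0416667° lat → SW at lon -109°, lat -18.125°.
Cell spans 0.0833333° lon × 0.0416667° lat. NE corner is SW corner plus one full cell.
latitude 18.0833° S, longitude 108.9167° W.

18.0833° S, 108.9167° W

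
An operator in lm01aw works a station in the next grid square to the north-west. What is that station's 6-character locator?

Longitude subsquare a = 0; −1 → -1, wraps to 23 = x, carry into square.
Longitude square 0; −1 → -1, wraps to 9, carry into field.
Longitude field L = 11; −1 → 10 = K.
Latitude subsquare w = 22; +1 → 23 = x.

KM91xx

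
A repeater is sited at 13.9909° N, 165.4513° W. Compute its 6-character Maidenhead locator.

AK73gx

Offset from 180°W / 90°S: lon 14.5487°, lat 103.9909°.
Field: lon ⌊14.5487/20⌋ = 0 → A; lat ⌊103.9909/10⌋ = 10 → K.
Square: lon ⌊14.5487/2⌋ = 7; lat ⌊3.9909/1⌋ = 3.
Subsquare: lon ⌊0.5487/0.0833333⌋ = 6 → g; lat ⌊0.9909/0.0416667⌋ = 23 → x.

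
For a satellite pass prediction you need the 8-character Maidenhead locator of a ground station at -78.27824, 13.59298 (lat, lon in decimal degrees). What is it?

JB61tr13

Offset from 180°W / 90°S: lon 193.59298°, lat 11.72176°.
Field: 193.59298/20 → 9 → J, 11.72176/10 → 1 → B; chars JB.
Square: 13.59298/2 → 6, 1.72176/1 → 1; chars 61.
Subsquare: 1.59298/0.0833333 → 19 → t, 0.72176/0.0416667 → 17 → r; chars tr.
Extended square: 0.00965/0.00833333 → 1, 0.01343/0.00416667 → 3; chars 13.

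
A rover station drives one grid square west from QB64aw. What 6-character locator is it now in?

Longitude subsquare a = 0; −1 → -1, wraps to 23 = x, carry into square.
Longitude square 6; −1 → 5.
The latitude characters are unchanged.

QB54xw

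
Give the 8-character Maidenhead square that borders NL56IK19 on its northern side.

Latitude extended square 9; +1 → 10, wraps to 0, carry into subsquare.
Latitude subsquare k = 10; +1 → 11 = l.
The longitude characters are unchanged.

NL56il10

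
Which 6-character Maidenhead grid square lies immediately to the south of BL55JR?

BL55jq

Latitude subsquare r = 17; −1 → 16 = q.
The longitude characters are unchanged.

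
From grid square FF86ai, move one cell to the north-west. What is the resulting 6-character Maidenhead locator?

FF76xj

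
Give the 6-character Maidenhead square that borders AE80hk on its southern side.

AE80hj

Latitude subsquare k = 10; −1 → 9 = j.
The longitude characters are unchanged.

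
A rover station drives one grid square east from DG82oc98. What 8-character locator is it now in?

DG82pc08

Longitude extended square 9; +1 → 10, wraps to 0, carry into subsquare.
Longitude subsquare o = 14; +1 → 15 = p.
The latitude characters are unchanged.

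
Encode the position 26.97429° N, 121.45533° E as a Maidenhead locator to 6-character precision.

PL06rx

Offset from 180°W / 90°S: lon 301.4553°, lat 116.9743°.
Field: 301.4553/20 → 15 → P, 116.9743/10 → 11 → L; chars PL.
Square: 1.4553/2 → 0, 6.9743/1 → 6; chars 06.
Subsquare: 1.4553/0.0833333 → 17 → r, 0.9743/0.0416667 → 23 → x; chars rx.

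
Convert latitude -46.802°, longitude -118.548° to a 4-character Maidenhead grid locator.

DE03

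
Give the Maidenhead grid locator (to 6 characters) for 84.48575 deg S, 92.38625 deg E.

Offset from 180°W / 90°S: lon 272.3863°, lat 5.5143°.
Field: 272.3863/20 → 13 → N, 5.5143/10 → 0 → A; chars NA.
Square: 12.3863/2 → 6, 5.5143/1 → 5; chars 65.
Subsquare: 0.3863/0.0833333 → 4 → e, 0.5143/0.0416667 → 12 → m; chars em.

NA65em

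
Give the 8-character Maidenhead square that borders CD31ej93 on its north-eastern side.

CD31fj04

Longitude extended square 9; +1 → 10, wraps to 0, carry into subsquare.
Longitude subsquare e = 4; +1 → 5 = f.
Latitude extended square 3; +1 → 4.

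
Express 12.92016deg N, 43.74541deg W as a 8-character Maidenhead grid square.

Shift to the Maidenhead origin (180°W, 90°S): lon 136.25459, lat 102.92016.
Field (20°×10°, letters A–R): lon ⌊136.25459/20⌋ = 6 → G; lat ⌊102.92016/10⌋ = 10 → K.
Square (2°×1°, digits 0–9): lon ⌊16.25459/2⌋ = 8; lat ⌊2.92016/1⌋ = 2.
Subsquare (5′×2.5′, letters a–x): lon ⌊0.25459/0.0833333⌋ = 3 → d; lat ⌊0.92016/0.0416667⌋ = 22 → w.
Extended square (30″×15″, digits 0–9): lon ⌊0.00459/0.00833333⌋ = 0; lat ⌊0.00349/0.00416667⌋ = 0.

GK82dw00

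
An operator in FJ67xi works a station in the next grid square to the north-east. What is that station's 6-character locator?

FJ77aj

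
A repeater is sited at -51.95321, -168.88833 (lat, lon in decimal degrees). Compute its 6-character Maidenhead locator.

AD58nb

Shift to the Maidenhead origin (180°W, 90°S): lon 11.1117, lat 38.0468.
Field: 11.1117/20 → 0 → A, 38.0468/10 → 3 → D; chars AD.
Square: 11.1117/2 → 5, 8.0468/1 → 8; chars 58.
Subsquare: 1.1117/0.0833333 → 13 → n, 0.0468/0.0416667 → 1 → b; chars nb.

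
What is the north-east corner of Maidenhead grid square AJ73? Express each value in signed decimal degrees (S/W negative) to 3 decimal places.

4.000, -164.000

Field A=0, J=9: +0·20° lon, +9·10° lat → SW at lon -180°, lat 0°.
Square 7, 3: +7·2° lon, +3·1° lat → SW at lon -166°, lat 3°.
Cell spans 2° lon × 1° lat. NE corner is SW corner plus one full cell.
latitude 4.000, longitude -164.000.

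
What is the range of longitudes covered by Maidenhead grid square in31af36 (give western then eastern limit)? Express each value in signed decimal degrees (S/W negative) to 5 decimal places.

-13.97500, -13.96667

Field I=8, N=13: +8·20° lon, +13·10° lat → SW at lon -20°, lat 40°.
Square 3, 1: +3·2° lon, +1·1° lat → SW at lon -14°, lat 41°.
Subsquare a=0, f=5: +0·0.0833333° lon, +5·0.0416667° lat → SW at lon -14°, lat 41.2083°.
Extended square 3, 6: +3·0.00833333° lon, +6·0.00416667° lat → SW at lon -13.975°, lat 41.2333°.
Cell spans 0.00833333° lon × 0.00416667° lat.
west -13.97500, east -13.96667.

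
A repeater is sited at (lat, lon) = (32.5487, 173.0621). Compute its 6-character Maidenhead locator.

RM62mn

Shift to the Maidenhead origin (180°W, 90°S): lon 353.0621, lat 122.5487.
Field (20°×10°, letters A–R): lon ⌊353.0621/20⌋ = 17 → R; lat ⌊122.5487/10⌋ = 12 → M.
Square (2°×1°, digits 0–9): lon ⌊13.0621/2⌋ = 6; lat ⌊2.5487/1⌋ = 2.
Subsquare (5′×2.5′, letters a–x): lon ⌊1.0621/0.0833333⌋ = 12 → m; lat ⌊0.5487/0.0416667⌋ = 13 → n.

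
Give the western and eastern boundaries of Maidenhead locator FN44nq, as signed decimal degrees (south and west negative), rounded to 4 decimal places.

Field F=5, N=13: +5·20° lon, +13·10° lat → SW at lon -80°, lat 40°.
Square 4, 4: +4·2° lon, +4·1° lat → SW at lon -72°, lat 44°.
Subsquare n=13, q=16: +13·0.0833333° lon, +16·0.0416667° lat → SW at lon -70.9167°, lat 44.6667°.
Cell spans 0.0833333° lon × 0.0416667° lat.
west -70.9167, east -70.8333.

-70.9167, -70.8333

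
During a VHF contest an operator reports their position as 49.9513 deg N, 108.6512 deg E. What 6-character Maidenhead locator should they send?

ON49hw

Add 180° to longitude and 90° to latitude: 288.6512, 139.9513.
Field: 288.6512/20 → 14 → O, 139.9513/10 → 13 → N; chars ON.
Square: 8.6512/2 → 4, 9.9513/1 → 9; chars 49.
Subsquare: 0.6512/0.0833333 → 7 → h, 0.9513/0.0416667 → 22 → w; chars hw.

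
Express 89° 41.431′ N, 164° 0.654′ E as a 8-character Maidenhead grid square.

RR29aq15

Offset from 180°W / 90°S: lon 344.01090°, lat 179.69052°.
Field: lon ⌊344.01090/20⌋ = 17 → R; lat ⌊179.69052/10⌋ = 17 → R.
Square: lon ⌊4.01090/2⌋ = 2; lat ⌊9.69052/1⌋ = 9.
Subsquare: lon ⌊0.01090/0.0833333⌋ = 0 → a; lat ⌊0.69052/0.0416667⌋ = 16 → q.
Extended square: lon ⌊0.01090/0.00833333⌋ = 1; lat ⌊0.02385/0.00416667⌋ = 5.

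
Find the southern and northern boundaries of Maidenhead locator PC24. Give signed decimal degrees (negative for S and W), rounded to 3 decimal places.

Field P=15, C=2: +15·20° lon, +2·10° lat → SW at lon 120°, lat -70°.
Square 2, 4: +2·2° lon, +4·1° lat → SW at lon 124°, lat -66°.
Cell spans 2° lon × 1° lat.
south -66.000, north -65.000.

-66.000, -65.000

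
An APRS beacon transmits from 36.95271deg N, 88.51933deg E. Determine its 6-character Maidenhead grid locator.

Add 180° to longitude and 90° to latitude: 268.5193, 126.9527.
Field (20°×10°, letters A–R): 268.5193/20 → 13 → N, 126.9527/10 → 12 → M; chars NM.
Square (2°×1°, digits 0–9): 8.5193/2 → 4, 6.9527/1 → 6; chars 46.
Subsquare (5′×2.5′, letters a–x): 0.5193/0.0833333 → 6 → g, 0.9527/0.0416667 → 22 → w; chars gw.

NM46gw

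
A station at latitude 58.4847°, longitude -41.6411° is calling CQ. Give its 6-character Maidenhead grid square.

GO98el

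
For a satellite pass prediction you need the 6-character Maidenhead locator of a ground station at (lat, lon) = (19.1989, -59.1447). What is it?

Offset from 180°W / 90°S: lon 120.8553°, lat 109.1989°.
Field: 120.8553/20 → 6 → G, 109.1989/10 → 10 → K; chars GK.
Square: 0.8553/2 → 0, 9.1989/1 → 9; chars 09.
Subsquare: 0.8553/0.0833333 → 10 → k, 0.1989/0.0416667 → 4 → e; chars ke.

GK09ke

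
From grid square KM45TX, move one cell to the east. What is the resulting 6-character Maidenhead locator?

KM45ux

Longitude subsquare t = 19; +1 → 20 = u.
The latitude characters are unchanged.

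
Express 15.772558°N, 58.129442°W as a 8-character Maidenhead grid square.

Add 180° to longitude and 90° to latitude: 121.87056, 105.77256.
Field: lon ⌊121.87056/20⌋ = 6 → G; lat ⌊105.77256/10⌋ = 10 → K.
Square: lon ⌊1.87056/2⌋ = 0; lat ⌊5.77256/1⌋ = 5.
Subsquare: lon ⌊1.87056/0.0833333⌋ = 22 → w; lat ⌊0.77256/0.0416667⌋ = 18 → s.
Extended square: lon ⌊0.03722/0.00833333⌋ = 4; lat ⌊0.02256/0.00416667⌋ = 5.

GK05ws45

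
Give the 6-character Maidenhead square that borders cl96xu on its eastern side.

DL06au

Longitude subsquare x = 23; +1 → 24, wraps to 0 = a, carry into square.
Longitude square 9; +1 → 10, wraps to 0, carry into field.
Longitude field C = 2; +1 → 3 = D.
The latitude characters are unchanged.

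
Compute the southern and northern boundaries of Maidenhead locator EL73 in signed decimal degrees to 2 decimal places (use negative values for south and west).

23.00, 24.00

Field E=4, L=11: +4·20° lon, +11·10° lat → SW at lon -100°, lat 20°.
Square 7, 3: +7·2° lon, +3·1° lat → SW at lon -86°, lat 23°.
Cell spans 2° lon × 1° lat.
south 23.00, north 24.00.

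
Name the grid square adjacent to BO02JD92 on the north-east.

Longitude extended square 9; +1 → 10, wraps to 0, carry into subsquare.
Longitude subsquare j = 9; +1 → 10 = k.
Latitude extended square 2; +1 → 3.

BO02kd03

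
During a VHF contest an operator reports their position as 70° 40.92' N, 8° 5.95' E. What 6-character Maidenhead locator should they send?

JQ40bq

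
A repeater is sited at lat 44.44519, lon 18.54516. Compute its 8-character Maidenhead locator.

Shift to the Maidenhead origin (180°W, 90°S): lon 198.54516, lat 134.44519.
Field: lon ⌊198.54516/20⌋ = 9 → J; lat ⌊134.44519/10⌋ = 13 → N.
Square: lon ⌊18.54516/2⌋ = 9; lat ⌊4.44519/1⌋ = 4.
Subsquare: lon ⌊0.54516/0.0833333⌋ = 6 → g; lat ⌊0.44519/0.0416667⌋ = 10 → k.
Extended square: lon ⌊0.04516/0.00833333⌋ = 5; lat ⌊0.02852/0.00416667⌋ = 6.

JN94gk56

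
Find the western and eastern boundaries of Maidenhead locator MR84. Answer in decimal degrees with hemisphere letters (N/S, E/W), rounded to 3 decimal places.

76.000° E, 78.000° E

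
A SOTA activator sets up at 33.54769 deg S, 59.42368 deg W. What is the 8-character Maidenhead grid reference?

GF06gk98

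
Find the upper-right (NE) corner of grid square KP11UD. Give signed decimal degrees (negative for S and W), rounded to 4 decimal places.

61.1667, 23.7500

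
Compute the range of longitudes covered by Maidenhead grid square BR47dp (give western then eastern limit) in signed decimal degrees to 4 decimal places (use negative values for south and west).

Field B=1, R=17: +1·20° lon, +17·10° lat → SW at lon -160°, lat 80°.
Square 4, 7: +4·2° lon, +7·1° lat → SW at lon -152°, lat 87°.
Subsquare d=3, p=15: +3·0.0833333° lon, +15·0.0416667° lat → SW at lon -151.75°, lat 87.625°.
Cell spans 0.0833333° lon × 0.0416667° lat.
west -151.7500, east -151.6667.

-151.7500, -151.6667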